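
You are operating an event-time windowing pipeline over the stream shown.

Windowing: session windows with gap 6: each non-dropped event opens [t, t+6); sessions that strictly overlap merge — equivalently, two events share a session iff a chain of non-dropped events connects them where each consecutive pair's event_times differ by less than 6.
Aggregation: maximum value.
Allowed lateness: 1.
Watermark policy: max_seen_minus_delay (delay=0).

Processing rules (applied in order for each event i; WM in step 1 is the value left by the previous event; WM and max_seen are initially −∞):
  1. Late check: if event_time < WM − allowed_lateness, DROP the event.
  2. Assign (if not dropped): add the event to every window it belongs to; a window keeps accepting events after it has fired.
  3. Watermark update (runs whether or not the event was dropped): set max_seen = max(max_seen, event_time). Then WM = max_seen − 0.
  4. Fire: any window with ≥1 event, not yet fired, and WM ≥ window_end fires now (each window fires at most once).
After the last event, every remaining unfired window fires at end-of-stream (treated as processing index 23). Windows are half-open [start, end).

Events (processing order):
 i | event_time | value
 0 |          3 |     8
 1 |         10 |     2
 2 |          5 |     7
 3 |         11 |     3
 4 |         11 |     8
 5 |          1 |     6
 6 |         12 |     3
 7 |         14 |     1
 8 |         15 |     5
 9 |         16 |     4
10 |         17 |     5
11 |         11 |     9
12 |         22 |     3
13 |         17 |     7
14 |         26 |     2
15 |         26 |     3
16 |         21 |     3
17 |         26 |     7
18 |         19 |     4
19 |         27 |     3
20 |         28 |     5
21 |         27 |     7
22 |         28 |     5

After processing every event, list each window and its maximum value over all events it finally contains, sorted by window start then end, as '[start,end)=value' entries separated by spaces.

i=0 t=3 v=8: → [3,9); WM=3
i=1 t=10 v=2: → [10,16); WM=10
i=2 t=5 v=7: DROP (t<10-1); WM=10
i=3 t=11 v=3: → [10,17); WM=11
i=4 t=11 v=8: → [10,17); WM=11
i=5 t=1 v=6: DROP (t<11-1); WM=11
i=6 t=12 v=3: → [10,18); WM=12
i=7 t=14 v=1: → [10,20); WM=14
i=8 t=15 v=5: → [10,21); WM=15
i=9 t=16 v=4: → [10,22); WM=16
i=10 t=17 v=5: → [10,23); WM=17
i=11 t=11 v=9: DROP (t<17-1); WM=17
i=12 t=22 v=3: → [10,28); WM=22
i=13 t=17 v=7: DROP (t<22-1); WM=22
i=14 t=26 v=2: → [10,32); WM=26
i=15 t=26 v=3: → [10,32); WM=26
i=16 t=21 v=3: DROP (t<26-1); WM=26
i=17 t=26 v=7: → [10,32); WM=26
i=18 t=19 v=4: DROP (t<26-1); WM=26
i=19 t=27 v=3: → [10,33); WM=27
i=20 t=28 v=5: → [10,34); WM=28
i=21 t=27 v=7: → [10,34); WM=28
i=22 t=28 v=5: → [10,34); WM=28

[3,9)=8 [10,34)=8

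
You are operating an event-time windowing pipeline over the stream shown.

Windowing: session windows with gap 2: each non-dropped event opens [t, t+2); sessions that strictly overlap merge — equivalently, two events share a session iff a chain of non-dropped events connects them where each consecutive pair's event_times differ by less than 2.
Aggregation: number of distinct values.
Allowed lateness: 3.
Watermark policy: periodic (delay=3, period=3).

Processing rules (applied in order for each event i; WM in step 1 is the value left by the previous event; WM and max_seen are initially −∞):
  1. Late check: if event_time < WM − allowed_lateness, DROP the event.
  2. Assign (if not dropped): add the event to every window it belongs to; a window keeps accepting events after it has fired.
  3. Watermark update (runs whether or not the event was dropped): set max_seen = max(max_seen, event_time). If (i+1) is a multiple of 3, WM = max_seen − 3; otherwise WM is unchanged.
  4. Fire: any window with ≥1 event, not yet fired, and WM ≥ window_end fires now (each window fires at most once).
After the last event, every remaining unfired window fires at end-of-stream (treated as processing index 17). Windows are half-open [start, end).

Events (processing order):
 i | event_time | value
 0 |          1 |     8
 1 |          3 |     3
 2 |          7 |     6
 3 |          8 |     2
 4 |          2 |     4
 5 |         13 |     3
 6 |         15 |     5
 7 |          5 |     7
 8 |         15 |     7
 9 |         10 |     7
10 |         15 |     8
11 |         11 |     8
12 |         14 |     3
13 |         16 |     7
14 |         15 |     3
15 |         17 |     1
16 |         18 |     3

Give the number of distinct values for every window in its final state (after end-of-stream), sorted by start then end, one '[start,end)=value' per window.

[1,5)=3 [7,10)=2 [10,13)=2 [13,20)=5

i=0 t=1 v=8: → [1,3); WM=−∞
i=1 t=3 v=3: → [3,5); WM=−∞
i=2 t=7 v=6: → [7,9); WM=4
i=3 t=8 v=2: → [7,10); WM=4
i=4 t=2 v=4: → [1,5); WM=4
i=5 t=13 v=3: → [13,15); WM=10
i=6 t=15 v=5: → [15,17); WM=10
i=7 t=5 v=7: DROP (t<10-3); WM=10
i=8 t=15 v=7: → [15,17); WM=12
i=9 t=10 v=7: → [10,12); WM=12
i=10 t=15 v=8: → [15,17); WM=12
i=11 t=11 v=8: → [10,13); WM=12
i=12 t=14 v=3: → [13,17); WM=12
i=13 t=16 v=7: → [13,18); WM=12
i=14 t=15 v=3: → [13,18); WM=13
i=15 t=17 v=1: → [13,19); WM=13
i=16 t=18 v=3: → [13,20); WM=13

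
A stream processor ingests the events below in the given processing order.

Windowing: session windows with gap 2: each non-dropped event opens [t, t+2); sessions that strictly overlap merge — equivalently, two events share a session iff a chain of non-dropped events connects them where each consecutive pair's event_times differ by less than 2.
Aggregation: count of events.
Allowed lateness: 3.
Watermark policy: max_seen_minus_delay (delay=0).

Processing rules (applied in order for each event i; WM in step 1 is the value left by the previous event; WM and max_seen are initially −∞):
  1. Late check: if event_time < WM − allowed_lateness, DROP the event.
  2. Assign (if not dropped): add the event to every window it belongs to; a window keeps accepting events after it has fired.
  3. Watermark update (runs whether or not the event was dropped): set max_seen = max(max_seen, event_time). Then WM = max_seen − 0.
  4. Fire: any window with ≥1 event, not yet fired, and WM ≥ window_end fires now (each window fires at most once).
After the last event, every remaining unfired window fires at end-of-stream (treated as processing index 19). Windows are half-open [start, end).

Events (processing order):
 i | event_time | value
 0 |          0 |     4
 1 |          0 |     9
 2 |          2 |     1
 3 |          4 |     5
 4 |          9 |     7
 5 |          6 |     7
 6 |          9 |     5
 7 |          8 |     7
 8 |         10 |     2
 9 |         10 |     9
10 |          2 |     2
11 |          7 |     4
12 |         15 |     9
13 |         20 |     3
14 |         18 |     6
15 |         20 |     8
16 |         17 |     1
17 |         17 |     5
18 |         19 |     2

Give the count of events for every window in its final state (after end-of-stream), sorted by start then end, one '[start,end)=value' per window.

i=0 t=0 v=4: → [0,2); WM=0
i=1 t=0 v=9: → [0,2); WM=0
i=2 t=2 v=1: → [2,4); WM=2
i=3 t=4 v=5: → [4,6); WM=4
i=4 t=9 v=7: → [9,11); WM=9
i=5 t=6 v=7: → [6,8); WM=9
i=6 t=9 v=5: → [9,11); WM=9
i=7 t=8 v=7: → [8,11); WM=9
i=8 t=10 v=2: → [8,12); WM=10
i=9 t=10 v=9: → [8,12); WM=10
i=10 t=2 v=2: DROP (t<10-3); WM=10
i=11 t=7 v=4: → [6,12); WM=10
i=12 t=15 v=9: → [15,17); WM=15
i=13 t=20 v=3: → [20,22); WM=20
i=14 t=18 v=6: → [18,20); WM=20
i=15 t=20 v=8: → [20,22); WM=20
i=16 t=17 v=1: → [17,20); WM=20
i=17 t=17 v=5: → [17,20); WM=20
i=18 t=19 v=2: → [17,22); WM=20

[0,2)=2 [2,4)=1 [4,6)=1 [6,12)=7 [15,17)=1 [17,22)=6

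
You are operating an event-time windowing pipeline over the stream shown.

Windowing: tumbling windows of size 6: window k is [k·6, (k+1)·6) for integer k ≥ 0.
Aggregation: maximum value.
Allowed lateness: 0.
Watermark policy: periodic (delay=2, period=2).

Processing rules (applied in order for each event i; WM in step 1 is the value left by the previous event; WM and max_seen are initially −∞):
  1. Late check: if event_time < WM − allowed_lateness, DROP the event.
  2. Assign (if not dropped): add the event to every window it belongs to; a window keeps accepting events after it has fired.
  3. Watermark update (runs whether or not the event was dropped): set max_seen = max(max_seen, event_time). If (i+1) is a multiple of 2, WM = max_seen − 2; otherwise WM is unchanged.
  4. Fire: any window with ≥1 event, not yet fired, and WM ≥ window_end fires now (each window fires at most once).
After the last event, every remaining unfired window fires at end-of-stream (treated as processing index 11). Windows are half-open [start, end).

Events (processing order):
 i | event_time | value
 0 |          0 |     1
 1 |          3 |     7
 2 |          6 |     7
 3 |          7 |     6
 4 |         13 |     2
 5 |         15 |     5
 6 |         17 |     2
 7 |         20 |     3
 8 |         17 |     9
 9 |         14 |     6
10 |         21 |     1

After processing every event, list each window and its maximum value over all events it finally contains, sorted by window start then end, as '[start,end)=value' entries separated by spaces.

[0,6)=7 [6,12)=7 [12,18)=5 [18,24)=3

i=0 t=0 v=1: → [0,6); WM=−∞
i=1 t=3 v=7: → [0,6); WM=1
i=2 t=6 v=7: → [6,12); WM=1
i=3 t=7 v=6: → [6,12); WM=5
i=4 t=13 v=2: → [12,18); WM=5
i=5 t=15 v=5: → [12,18); WM=13; [0,6) fires=7 [6,12) fires=7
i=6 t=17 v=2: → [12,18); WM=13
i=7 t=20 v=3: → [18,24); WM=18; [12,18) fires=5
i=8 t=17 v=9: DROP (t<18-0); WM=18
i=9 t=14 v=6: DROP (t<18-0); WM=18
i=10 t=21 v=1: → [18,24); WM=18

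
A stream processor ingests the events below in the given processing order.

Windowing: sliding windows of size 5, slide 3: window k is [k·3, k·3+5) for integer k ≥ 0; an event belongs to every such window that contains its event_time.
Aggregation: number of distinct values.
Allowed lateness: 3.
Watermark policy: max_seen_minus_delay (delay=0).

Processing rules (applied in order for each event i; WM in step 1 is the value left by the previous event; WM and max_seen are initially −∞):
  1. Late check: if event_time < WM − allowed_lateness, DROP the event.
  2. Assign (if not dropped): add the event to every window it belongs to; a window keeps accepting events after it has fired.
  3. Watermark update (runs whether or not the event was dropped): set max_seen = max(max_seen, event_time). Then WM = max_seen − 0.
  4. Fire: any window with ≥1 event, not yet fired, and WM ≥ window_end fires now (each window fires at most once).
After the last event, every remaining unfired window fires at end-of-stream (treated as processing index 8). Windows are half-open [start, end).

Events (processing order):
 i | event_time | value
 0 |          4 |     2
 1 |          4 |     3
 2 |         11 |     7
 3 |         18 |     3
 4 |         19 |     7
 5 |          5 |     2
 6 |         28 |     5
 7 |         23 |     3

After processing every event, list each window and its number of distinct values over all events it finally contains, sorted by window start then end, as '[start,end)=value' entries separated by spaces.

i=0 t=4 v=2: → [3,8),[0,5); WM=4
i=1 t=4 v=3: → [3,8),[0,5); WM=4
i=2 t=11 v=7: → [9,14); WM=11; [0,5) fires=2 [3,8) fires=2
i=3 t=18 v=3: → [18,23),[15,20); WM=18; [9,14) fires=1
i=4 t=19 v=7: → [18,23),[15,20); WM=19
i=5 t=5 v=2: DROP (t<19-3); WM=19
i=6 t=28 v=5: → [27,32),[24,29); WM=28; [15,20) fires=2 [18,23) fires=2
i=7 t=23 v=3: DROP (t<28-3); WM=28

[0,5)=2 [3,8)=2 [9,14)=1 [15,20)=2 [18,23)=2 [24,29)=1 [27,32)=1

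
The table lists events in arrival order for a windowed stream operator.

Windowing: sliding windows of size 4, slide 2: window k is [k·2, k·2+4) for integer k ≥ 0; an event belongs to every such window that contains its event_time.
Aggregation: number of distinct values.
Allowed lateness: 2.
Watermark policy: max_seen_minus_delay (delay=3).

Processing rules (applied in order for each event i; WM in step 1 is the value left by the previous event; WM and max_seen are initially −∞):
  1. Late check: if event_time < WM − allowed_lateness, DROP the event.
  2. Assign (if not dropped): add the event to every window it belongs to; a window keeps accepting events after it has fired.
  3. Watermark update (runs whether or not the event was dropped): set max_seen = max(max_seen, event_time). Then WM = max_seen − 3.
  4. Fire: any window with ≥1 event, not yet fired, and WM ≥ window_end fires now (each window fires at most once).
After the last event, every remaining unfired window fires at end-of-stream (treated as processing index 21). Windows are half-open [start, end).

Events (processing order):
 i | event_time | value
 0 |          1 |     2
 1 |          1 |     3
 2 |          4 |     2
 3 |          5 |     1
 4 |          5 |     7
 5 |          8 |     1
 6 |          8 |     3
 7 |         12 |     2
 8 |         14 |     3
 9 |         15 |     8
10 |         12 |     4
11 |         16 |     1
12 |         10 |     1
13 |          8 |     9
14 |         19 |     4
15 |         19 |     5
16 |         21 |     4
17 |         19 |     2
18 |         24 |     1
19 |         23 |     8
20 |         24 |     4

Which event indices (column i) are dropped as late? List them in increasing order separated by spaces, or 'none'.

i=0 t=1 v=2: → [0,4); WM=-2
i=1 t=1 v=3: → [0,4); WM=-2
i=2 t=4 v=2: → [4,8),[2,6); WM=1
i=3 t=5 v=1: → [4,8),[2,6); WM=2
i=4 t=5 v=7: → [4,8),[2,6); WM=2
i=5 t=8 v=1: → [8,12),[6,10); WM=5; [0,4) fires=2
i=6 t=8 v=3: → [8,12),[6,10); WM=5
i=7 t=12 v=2: → [12,16),[10,14); WM=9; [2,6) fires=3 [4,8) fires=3
i=8 t=14 v=3: → [14,18),[12,16); WM=11; [6,10) fires=2
i=9 t=15 v=8: → [14,18),[12,16); WM=12; [8,12) fires=2
i=10 t=12 v=4: → [12,16),[10,14); WM=12
i=11 t=16 v=1: → [16,20),[14,18); WM=13
i=12 t=10 v=1: DROP (t<13-2); WM=13
i=13 t=8 v=9: DROP (t<13-2); WM=13
i=14 t=19 v=4: → [18,22),[16,20); WM=16; [10,14) fires=2 [12,16) fires=4
i=15 t=19 v=5: → [18,22),[16,20); WM=16
i=16 t=21 v=4: → [20,24),[18,22); WM=18; [14,18) fires=3
i=17 t=19 v=2: → [18,22),[16,20); WM=18
i=18 t=24 v=1: → [24,28),[22,26); WM=21; [16,20) fires=4
i=19 t=23 v=8: → [22,26),[20,24); WM=21
i=20 t=24 v=4: → [24,28),[22,26); WM=21

12 13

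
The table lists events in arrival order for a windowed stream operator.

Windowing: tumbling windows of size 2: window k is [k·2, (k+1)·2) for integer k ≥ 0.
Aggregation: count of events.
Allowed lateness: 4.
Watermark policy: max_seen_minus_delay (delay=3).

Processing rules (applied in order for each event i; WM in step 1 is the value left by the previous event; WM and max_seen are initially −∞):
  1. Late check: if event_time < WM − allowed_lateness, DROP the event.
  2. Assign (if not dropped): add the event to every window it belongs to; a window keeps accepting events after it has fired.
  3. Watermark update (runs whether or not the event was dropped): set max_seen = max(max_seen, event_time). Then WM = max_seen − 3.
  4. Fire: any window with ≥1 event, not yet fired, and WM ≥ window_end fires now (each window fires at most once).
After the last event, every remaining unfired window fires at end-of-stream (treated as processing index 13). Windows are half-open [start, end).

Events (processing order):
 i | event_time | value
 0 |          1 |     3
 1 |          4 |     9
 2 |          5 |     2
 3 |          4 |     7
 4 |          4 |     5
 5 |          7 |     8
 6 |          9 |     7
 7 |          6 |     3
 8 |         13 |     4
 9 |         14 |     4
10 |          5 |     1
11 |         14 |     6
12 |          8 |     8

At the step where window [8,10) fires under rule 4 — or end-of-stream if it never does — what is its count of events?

1

i=0 t=1 v=3: → [0,2); WM=-2
i=1 t=4 v=9: → [4,6); WM=1
i=2 t=5 v=2: → [4,6); WM=2; [0,2) fires=1
i=3 t=4 v=7: → [4,6); WM=2
i=4 t=4 v=5: → [4,6); WM=2
i=5 t=7 v=8: → [6,8); WM=4
i=6 t=9 v=7: → [8,10); WM=6; [4,6) fires=4
i=7 t=6 v=3: → [6,8); WM=6
i=8 t=13 v=4: → [12,14); WM=10; [6,8) fires=2 [8,10) fires=1
i=9 t=14 v=4: → [14,16); WM=11
i=10 t=5 v=1: DROP (t<11-4); WM=11
i=11 t=14 v=6: → [14,16); WM=11
i=12 t=8 v=8: → [8,10); WM=11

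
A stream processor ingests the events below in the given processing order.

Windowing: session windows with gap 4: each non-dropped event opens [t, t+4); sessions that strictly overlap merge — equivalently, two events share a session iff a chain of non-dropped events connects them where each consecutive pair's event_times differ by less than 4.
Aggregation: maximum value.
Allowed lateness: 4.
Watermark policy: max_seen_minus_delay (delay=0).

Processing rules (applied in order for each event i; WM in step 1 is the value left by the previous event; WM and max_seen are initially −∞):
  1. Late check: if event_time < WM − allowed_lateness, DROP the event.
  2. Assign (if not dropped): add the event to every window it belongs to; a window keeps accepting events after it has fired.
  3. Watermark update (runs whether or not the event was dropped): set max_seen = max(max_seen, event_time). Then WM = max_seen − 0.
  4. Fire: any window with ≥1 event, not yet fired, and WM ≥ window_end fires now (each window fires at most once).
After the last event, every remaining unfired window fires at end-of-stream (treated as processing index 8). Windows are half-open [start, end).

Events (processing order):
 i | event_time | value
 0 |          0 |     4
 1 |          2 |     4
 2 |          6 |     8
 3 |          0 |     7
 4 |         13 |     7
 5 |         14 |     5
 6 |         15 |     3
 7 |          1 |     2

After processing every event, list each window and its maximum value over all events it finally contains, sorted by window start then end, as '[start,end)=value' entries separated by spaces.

i=0 t=0 v=4: → [0,4); WM=0
i=1 t=2 v=4: → [0,6); WM=2
i=2 t=6 v=8: → [6,10); WM=6
i=3 t=0 v=7: DROP (t<6-4); WM=6
i=4 t=13 v=7: → [13,17); WM=13
i=5 t=14 v=5: → [13,18); WM=14
i=6 t=15 v=3: → [13,19); WM=15
i=7 t=1 v=2: DROP (t<15-4); WM=15

[0,6)=4 [6,10)=8 [13,19)=7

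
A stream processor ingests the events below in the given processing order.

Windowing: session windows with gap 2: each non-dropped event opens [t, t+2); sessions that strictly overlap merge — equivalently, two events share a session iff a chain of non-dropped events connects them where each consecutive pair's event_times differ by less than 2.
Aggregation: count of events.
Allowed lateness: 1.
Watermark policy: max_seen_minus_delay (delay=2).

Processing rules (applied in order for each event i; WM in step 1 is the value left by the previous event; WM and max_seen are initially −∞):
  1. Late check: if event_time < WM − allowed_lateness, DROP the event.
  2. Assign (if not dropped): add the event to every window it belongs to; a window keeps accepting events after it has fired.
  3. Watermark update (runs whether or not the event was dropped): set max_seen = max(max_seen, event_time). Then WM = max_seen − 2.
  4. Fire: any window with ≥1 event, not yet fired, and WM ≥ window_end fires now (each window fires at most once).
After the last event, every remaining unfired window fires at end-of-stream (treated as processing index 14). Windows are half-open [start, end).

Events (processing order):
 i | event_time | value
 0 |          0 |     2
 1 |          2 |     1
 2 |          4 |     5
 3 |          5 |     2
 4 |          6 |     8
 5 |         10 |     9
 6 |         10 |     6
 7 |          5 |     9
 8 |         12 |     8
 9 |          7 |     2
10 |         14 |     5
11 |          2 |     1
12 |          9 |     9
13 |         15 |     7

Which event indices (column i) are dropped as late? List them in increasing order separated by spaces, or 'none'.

7 9 11 12

i=0 t=0 v=2: → [0,2); WM=-2
i=1 t=2 v=1: → [2,4); WM=0
i=2 t=4 v=5: → [4,6); WM=2
i=3 t=5 v=2: → [4,7); WM=3
i=4 t=6 v=8: → [4,8); WM=4
i=5 t=10 v=9: → [10,12); WM=8
i=6 t=10 v=6: → [10,12); WM=8
i=7 t=5 v=9: DROP (t<8-1); WM=8
i=8 t=12 v=8: → [12,14); WM=10
i=9 t=7 v=2: DROP (t<10-1); WM=10
i=10 t=14 v=5: → [14,16); WM=12
i=11 t=2 v=1: DROP (t<12-1); WM=12
i=12 t=9 v=9: DROP (t<12-1); WM=12
i=13 t=15 v=7: → [14,17); WM=13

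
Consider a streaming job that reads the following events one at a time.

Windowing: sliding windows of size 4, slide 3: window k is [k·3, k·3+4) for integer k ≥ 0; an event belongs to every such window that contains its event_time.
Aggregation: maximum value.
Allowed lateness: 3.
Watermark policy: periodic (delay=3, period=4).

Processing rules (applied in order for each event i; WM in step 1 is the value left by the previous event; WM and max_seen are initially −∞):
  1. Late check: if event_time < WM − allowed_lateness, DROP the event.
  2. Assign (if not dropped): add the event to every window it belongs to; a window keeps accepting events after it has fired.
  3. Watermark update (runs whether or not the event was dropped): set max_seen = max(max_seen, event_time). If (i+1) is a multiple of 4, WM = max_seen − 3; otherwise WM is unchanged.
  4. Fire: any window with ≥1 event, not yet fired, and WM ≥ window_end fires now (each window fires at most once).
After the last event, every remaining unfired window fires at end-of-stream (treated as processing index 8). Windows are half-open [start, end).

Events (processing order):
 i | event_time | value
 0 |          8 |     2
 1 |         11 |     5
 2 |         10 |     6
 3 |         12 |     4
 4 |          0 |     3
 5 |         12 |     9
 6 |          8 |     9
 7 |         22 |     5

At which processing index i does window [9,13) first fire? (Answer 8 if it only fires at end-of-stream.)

i=0 t=8 v=2: → [6,10); WM=−∞
i=1 t=11 v=5: → [9,13); WM=−∞
i=2 t=10 v=6: → [9,13); WM=−∞
i=3 t=12 v=4: → [12,16),[9,13); WM=9
i=4 t=0 v=3: DROP (t<9-3); WM=9
i=5 t=12 v=9: → [12,16),[9,13); WM=9
i=6 t=8 v=9: → [6,10); WM=9
i=7 t=22 v=5: → [21,25); WM=19; [6,10) fires=9 [9,13) fires=9 [12,16) fires=9

7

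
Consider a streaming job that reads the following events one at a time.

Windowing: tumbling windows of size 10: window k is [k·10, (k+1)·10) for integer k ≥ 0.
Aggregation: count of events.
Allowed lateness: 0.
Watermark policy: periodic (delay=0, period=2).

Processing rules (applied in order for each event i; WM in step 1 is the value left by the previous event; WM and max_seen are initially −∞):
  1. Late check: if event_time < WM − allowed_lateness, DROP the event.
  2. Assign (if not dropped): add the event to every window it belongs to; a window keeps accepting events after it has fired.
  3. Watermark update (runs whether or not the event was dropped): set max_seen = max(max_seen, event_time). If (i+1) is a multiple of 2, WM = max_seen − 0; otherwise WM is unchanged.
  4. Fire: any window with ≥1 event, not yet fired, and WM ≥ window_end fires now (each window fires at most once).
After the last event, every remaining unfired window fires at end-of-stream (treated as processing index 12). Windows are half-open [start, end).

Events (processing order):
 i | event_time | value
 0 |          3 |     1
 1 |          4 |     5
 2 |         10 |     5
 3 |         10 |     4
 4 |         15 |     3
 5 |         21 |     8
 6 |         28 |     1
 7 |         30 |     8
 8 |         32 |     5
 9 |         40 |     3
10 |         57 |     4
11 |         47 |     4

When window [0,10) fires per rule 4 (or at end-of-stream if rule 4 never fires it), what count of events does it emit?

2

i=0 t=3 v=1: → [0,10); WM=−∞
i=1 t=4 v=5: → [0,10); WM=4
i=2 t=10 v=5: → [10,20); WM=4
i=3 t=10 v=4: → [10,20); WM=10; [0,10) fires=2
i=4 t=15 v=3: → [10,20); WM=10
i=5 t=21 v=8: → [20,30); WM=21; [10,20) fires=3
i=6 t=28 v=1: → [20,30); WM=21
i=7 t=30 v=8: → [30,40); WM=30; [20,30) fires=2
i=8 t=32 v=5: → [30,40); WM=30
i=9 t=40 v=3: → [40,50); WM=40; [30,40) fires=2
i=10 t=57 v=4: → [50,60); WM=40
i=11 t=47 v=4: → [40,50); WM=57; [40,50) fires=2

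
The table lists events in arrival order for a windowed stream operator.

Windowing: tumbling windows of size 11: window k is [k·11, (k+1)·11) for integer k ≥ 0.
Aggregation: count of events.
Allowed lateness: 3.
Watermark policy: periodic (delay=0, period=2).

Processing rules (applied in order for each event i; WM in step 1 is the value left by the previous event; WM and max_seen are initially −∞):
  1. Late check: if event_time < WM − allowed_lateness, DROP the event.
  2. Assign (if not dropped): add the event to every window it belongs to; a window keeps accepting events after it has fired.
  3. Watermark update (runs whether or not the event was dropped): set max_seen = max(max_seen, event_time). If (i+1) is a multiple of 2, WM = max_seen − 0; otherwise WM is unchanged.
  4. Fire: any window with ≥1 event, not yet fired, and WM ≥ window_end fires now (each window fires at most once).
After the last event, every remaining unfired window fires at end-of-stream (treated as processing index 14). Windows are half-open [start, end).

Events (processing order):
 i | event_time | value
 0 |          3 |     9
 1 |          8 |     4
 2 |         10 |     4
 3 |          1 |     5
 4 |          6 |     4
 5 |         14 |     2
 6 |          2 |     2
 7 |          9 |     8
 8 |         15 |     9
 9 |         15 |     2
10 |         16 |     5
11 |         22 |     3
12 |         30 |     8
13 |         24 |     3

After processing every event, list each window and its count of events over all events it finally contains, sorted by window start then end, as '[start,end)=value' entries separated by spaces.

i=0 t=3 v=9: → [0,11); WM=−∞
i=1 t=8 v=4: → [0,11); WM=8
i=2 t=10 v=4: → [0,11); WM=8
i=3 t=1 v=5: DROP (t<8-3); WM=10
i=4 t=6 v=4: DROP (t<10-3); WM=10
i=5 t=14 v=2: → [11,22); WM=14; [0,11) fires=3
i=6 t=2 v=2: DROP (t<14-3); WM=14
i=7 t=9 v=8: DROP (t<14-3); WM=14
i=8 t=15 v=9: → [11,22); WM=14
i=9 t=15 v=2: → [11,22); WM=15
i=10 t=16 v=5: → [11,22); WM=15
i=11 t=22 v=3: → [22,33); WM=22; [11,22) fires=4
i=12 t=30 v=8: → [22,33); WM=22
i=13 t=24 v=3: → [22,33); WM=30

[0,11)=3 [11,22)=4 [22,33)=3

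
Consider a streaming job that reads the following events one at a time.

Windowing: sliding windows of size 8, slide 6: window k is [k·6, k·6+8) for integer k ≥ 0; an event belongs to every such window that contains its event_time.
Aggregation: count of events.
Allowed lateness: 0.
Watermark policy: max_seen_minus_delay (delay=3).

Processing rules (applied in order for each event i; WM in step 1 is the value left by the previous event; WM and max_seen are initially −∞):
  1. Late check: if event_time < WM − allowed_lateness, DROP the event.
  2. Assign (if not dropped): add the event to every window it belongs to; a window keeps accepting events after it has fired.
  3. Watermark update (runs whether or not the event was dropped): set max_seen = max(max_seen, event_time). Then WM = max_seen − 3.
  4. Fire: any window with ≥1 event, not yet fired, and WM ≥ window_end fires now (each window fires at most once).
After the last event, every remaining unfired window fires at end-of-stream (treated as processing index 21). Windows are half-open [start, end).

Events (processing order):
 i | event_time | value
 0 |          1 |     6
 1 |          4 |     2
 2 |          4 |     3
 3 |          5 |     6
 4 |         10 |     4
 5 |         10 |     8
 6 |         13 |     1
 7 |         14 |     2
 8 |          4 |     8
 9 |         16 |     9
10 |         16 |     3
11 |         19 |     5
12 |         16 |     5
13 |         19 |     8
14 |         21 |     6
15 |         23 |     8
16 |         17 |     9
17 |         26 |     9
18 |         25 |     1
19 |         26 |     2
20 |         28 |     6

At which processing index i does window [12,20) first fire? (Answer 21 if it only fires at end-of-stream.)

15

i=0 t=1 v=6: → [0,8); WM=-2
i=1 t=4 v=2: → [0,8); WM=1
i=2 t=4 v=3: → [0,8); WM=1
i=3 t=5 v=6: → [0,8); WM=2
i=4 t=10 v=4: → [6,14); WM=7
i=5 t=10 v=8: → [6,14); WM=7
i=6 t=13 v=1: → [12,20),[6,14); WM=10; [0,8) fires=4
i=7 t=14 v=2: → [12,20); WM=11
i=8 t=4 v=8: DROP (t<11-0); WM=11
i=9 t=16 v=9: → [12,20); WM=13
i=10 t=16 v=3: → [12,20); WM=13
i=11 t=19 v=5: → [18,26),[12,20); WM=16; [6,14) fires=3
i=12 t=16 v=5: → [12,20); WM=16
i=13 t=19 v=8: → [18,26),[12,20); WM=16
i=14 t=21 v=6: → [18,26); WM=18
i=15 t=23 v=8: → [18,26); WM=20; [12,20) fires=7
i=16 t=17 v=9: DROP (t<20-0); WM=20
i=17 t=26 v=9: → [24,32); WM=23
i=18 t=25 v=1: → [24,32),[18,26); WM=23
i=19 t=26 v=2: → [24,32); WM=23
i=20 t=28 v=6: → [24,32); WM=25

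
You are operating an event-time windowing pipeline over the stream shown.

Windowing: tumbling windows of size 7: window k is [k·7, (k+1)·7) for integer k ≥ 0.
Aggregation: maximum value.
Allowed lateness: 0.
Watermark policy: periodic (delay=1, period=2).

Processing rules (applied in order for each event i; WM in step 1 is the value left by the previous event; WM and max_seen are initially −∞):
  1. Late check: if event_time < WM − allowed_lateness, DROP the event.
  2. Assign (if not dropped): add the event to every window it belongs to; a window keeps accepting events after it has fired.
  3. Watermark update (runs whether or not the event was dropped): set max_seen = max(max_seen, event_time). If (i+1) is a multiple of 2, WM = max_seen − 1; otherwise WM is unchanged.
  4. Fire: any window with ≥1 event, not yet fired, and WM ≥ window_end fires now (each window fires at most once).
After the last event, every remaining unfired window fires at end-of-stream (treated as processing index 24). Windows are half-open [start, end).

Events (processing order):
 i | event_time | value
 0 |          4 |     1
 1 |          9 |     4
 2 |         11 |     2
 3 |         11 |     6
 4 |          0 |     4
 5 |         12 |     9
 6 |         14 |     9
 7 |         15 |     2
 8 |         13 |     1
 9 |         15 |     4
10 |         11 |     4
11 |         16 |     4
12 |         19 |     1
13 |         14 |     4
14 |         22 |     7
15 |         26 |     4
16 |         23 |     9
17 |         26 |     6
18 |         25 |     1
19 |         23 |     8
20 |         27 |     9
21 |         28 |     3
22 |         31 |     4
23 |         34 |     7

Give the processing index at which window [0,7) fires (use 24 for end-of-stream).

1

i=0 t=4 v=1: → [0,7); WM=−∞
i=1 t=9 v=4: → [7,14); WM=8; [0,7) fires=1
i=2 t=11 v=2: → [7,14); WM=8
i=3 t=11 v=6: → [7,14); WM=10
i=4 t=0 v=4: DROP (t<10-0); WM=10
i=5 t=12 v=9: → [7,14); WM=11
i=6 t=14 v=9: → [14,21); WM=11
i=7 t=15 v=2: → [14,21); WM=14; [7,14) fires=9
i=8 t=13 v=1: DROP (t<14-0); WM=14
i=9 t=15 v=4: → [14,21); WM=14
i=10 t=11 v=4: DROP (t<14-0); WM=14
i=11 t=16 v=4: → [14,21); WM=15
i=12 t=19 v=1: → [14,21); WM=15
i=13 t=14 v=4: DROP (t<15-0); WM=18
i=14 t=22 v=7: → [21,28); WM=18
i=15 t=26 v=4: → [21,28); WM=25; [14,21) fires=9
i=16 t=23 v=9: DROP (t<25-0); WM=25
i=17 t=26 v=6: → [21,28); WM=25
i=18 t=25 v=1: → [21,28); WM=25
i=19 t=23 v=8: DROP (t<25-0); WM=25
i=20 t=27 v=9: → [21,28); WM=25
i=21 t=28 v=3: → [28,35); WM=27
i=22 t=31 v=4: → [28,35); WM=27
i=23 t=34 v=7: → [28,35); WM=33; [21,28) fires=9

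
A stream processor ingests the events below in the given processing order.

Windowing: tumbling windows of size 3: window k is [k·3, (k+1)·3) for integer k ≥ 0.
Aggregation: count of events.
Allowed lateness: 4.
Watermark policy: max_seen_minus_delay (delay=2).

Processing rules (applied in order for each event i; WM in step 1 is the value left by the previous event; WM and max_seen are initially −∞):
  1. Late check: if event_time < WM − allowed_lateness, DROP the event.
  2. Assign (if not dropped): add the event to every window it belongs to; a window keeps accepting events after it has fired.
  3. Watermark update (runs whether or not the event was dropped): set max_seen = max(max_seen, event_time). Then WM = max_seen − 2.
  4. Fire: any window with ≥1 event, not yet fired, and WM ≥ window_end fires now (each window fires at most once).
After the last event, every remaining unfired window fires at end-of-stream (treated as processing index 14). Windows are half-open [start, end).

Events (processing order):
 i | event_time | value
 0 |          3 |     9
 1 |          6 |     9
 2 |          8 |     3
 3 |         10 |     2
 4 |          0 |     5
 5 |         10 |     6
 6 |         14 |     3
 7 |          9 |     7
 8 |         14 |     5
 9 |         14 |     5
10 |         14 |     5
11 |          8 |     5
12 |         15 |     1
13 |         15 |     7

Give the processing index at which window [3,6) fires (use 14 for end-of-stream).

2

i=0 t=3 v=9: → [3,6); WM=1
i=1 t=6 v=9: → [6,9); WM=4
i=2 t=8 v=3: → [6,9); WM=6; [3,6) fires=1
i=3 t=10 v=2: → [9,12); WM=8
i=4 t=0 v=5: DROP (t<8-4); WM=8
i=5 t=10 v=6: → [9,12); WM=8
i=6 t=14 v=3: → [12,15); WM=12; [6,9) fires=2 [9,12) fires=2
i=7 t=9 v=7: → [9,12); WM=12
i=8 t=14 v=5: → [12,15); WM=12
i=9 t=14 v=5: → [12,15); WM=12
i=10 t=14 v=5: → [12,15); WM=12
i=11 t=8 v=5: → [6,9); WM=12
i=12 t=15 v=1: → [15,18); WM=13
i=13 t=15 v=7: → [15,18); WM=13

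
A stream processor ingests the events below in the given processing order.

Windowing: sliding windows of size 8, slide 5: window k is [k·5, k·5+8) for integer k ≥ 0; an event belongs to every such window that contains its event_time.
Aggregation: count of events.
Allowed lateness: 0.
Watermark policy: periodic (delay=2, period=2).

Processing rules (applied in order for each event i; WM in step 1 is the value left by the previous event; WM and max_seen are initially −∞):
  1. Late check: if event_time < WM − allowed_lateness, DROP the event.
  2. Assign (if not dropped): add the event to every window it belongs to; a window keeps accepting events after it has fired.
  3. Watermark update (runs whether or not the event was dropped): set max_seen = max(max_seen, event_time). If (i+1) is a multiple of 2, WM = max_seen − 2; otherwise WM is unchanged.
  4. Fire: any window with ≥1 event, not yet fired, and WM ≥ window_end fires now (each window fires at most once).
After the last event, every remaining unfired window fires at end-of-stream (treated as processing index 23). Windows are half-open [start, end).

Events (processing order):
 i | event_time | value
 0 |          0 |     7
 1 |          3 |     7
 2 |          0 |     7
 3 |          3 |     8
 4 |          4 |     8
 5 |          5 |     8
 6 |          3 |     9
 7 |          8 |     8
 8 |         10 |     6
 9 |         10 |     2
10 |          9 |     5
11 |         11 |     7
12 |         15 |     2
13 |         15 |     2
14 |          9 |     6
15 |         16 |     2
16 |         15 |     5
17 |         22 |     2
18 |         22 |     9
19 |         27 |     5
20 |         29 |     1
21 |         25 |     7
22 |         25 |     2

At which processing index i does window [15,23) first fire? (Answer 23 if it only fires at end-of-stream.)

19

i=0 t=0 v=7: → [0,8); WM=−∞
i=1 t=3 v=7: → [0,8); WM=1
i=2 t=0 v=7: DROP (t<1-0); WM=1
i=3 t=3 v=8: → [0,8); WM=1
i=4 t=4 v=8: → [0,8); WM=1
i=5 t=5 v=8: → [5,13),[0,8); WM=3
i=6 t=3 v=9: → [0,8); WM=3
i=7 t=8 v=8: → [5,13); WM=6
i=8 t=10 v=6: → [10,18),[5,13); WM=6
i=9 t=10 v=2: → [10,18),[5,13); WM=8; [0,8) fires=6
i=10 t=9 v=5: → [5,13); WM=8
i=11 t=11 v=7: → [10,18),[5,13); WM=9
i=12 t=15 v=2: → [15,23),[10,18); WM=9
i=13 t=15 v=2: → [15,23),[10,18); WM=13; [5,13) fires=6
i=14 t=9 v=6: DROP (t<13-0); WM=13
i=15 t=16 v=2: → [15,23),[10,18); WM=14
i=16 t=15 v=5: → [15,23),[10,18); WM=14
i=17 t=22 v=2: → [20,28),[15,23); WM=20; [10,18) fires=7
i=18 t=22 v=9: → [20,28),[15,23); WM=20
i=19 t=27 v=5: → [25,33),[20,28); WM=25; [15,23) fires=6
i=20 t=29 v=1: → [25,33); WM=25
i=21 t=25 v=7: → [25,33),[20,28); WM=27
i=22 t=25 v=2: DROP (t<27-0); WM=27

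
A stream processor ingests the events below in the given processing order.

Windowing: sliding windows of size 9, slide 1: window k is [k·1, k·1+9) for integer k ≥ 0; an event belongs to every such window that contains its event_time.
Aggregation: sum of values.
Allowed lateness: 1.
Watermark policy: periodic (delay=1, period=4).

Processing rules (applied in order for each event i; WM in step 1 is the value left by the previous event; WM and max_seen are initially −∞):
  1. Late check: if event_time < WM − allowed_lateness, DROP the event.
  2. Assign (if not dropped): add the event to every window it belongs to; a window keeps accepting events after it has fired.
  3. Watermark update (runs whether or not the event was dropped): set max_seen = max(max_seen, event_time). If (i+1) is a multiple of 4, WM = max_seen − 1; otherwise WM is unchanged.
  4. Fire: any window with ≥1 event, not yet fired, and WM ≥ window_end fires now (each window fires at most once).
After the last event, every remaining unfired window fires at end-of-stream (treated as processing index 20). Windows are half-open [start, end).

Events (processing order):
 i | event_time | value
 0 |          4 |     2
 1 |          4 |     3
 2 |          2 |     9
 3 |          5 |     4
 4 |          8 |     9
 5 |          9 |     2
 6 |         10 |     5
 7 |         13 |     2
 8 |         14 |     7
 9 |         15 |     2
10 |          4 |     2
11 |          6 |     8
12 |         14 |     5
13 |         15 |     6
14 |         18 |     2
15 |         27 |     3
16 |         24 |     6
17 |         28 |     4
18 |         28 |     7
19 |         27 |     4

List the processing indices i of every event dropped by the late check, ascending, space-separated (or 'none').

i=0 t=4 v=2: → [4,13),[3,12),[2,11),[1,10),[0,9); WM=−∞
i=1 t=4 v=3: → [4,13),[3,12),[2,11),[1,10),[0,9); WM=−∞
i=2 t=2 v=9: → [2,11),[1,10),[0,9); WM=−∞
i=3 t=5 v=4: → [5,14),[4,13),[3,12),[2,11),[1,10),[0,9); WM=4
i=4 t=8 v=9: → [8,17),[7,16),[6,15),[5,14),[4,13),[3,12),[2,11),[1,10),[0,9); WM=4
i=5 t=9 v=2: → [9,18),[8,17),[7,16),[6,15),[5,14),[4,13),[3,12),[2,11),[1,10); WM=4
i=6 t=10 v=5: → [10,19),[9,18),[8,17),[7,16),[6,15),[5,14),[4,13),[3,12),[2,11); WM=4
i=7 t=13 v=2: → [13,22),[12,21),[11,20),[10,19),[9,18),[8,17),[7,16),[6,15),[5,14); WM=12; [0,9) fires=27 [1,10) fires=29 [2,11) fires=34 [3,12) fires=25
i=8 t=14 v=7: → [14,23),[13,22),[12,21),[11,20),[10,19),[9,18),[8,17),[7,16),[6,15); WM=12
i=9 t=15 v=2: → [15,24),[14,23),[13,22),[12,21),[11,20),[10,19),[9,18),[8,17),[7,16); WM=12
i=10 t=4 v=2: DROP (t<12-1); WM=12
i=11 t=6 v=8: DROP (t<12-1); WM=14; [4,13) fires=25 [5,14) fires=22
i=12 t=14 v=5: → [14,23),[13,22),[12,21),[11,20),[10,19),[9,18),[8,17),[7,16),[6,15); WM=14
i=13 t=15 v=6: → [15,24),[14,23),[13,22),[12,21),[11,20),[10,19),[9,18),[8,17),[7,16); WM=14
i=14 t=18 v=2: → [18,27),[17,26),[16,25),[15,24),[14,23),[13,22),[12,21),[11,20),[10,19); WM=14
i=15 t=27 v=3: → [27,36),[26,35),[25,34),[24,33),[23,32),[22,31),[21,30),[20,29),[19,28); WM=26; [6,15) fires=30 [7,16) fires=38 [8,17) fires=38 [9,18) fires=29 [10,19) fires=29 [11,20) fires=24 [12,21) fires=24 [13,22) fires=24 [14,23) fires=22 [15,24) fires=10 [16,25) fires=2 [17,26) fires=2
i=16 t=24 v=6: DROP (t<26-1); WM=26
i=17 t=28 v=4: → [28,37),[27,36),[26,35),[25,34),[24,33),[23,32),[22,31),[21,30),[20,29); WM=26
i=18 t=28 v=7: → [28,37),[27,36),[26,35),[25,34),[24,33),[23,32),[22,31),[21,30),[20,29); WM=26
i=19 t=27 v=4: → [27,36),[26,35),[25,34),[24,33),[23,32),[22,31),[21,30),[20,29),[19,28); WM=27; [18,27) fires=2

10 11 16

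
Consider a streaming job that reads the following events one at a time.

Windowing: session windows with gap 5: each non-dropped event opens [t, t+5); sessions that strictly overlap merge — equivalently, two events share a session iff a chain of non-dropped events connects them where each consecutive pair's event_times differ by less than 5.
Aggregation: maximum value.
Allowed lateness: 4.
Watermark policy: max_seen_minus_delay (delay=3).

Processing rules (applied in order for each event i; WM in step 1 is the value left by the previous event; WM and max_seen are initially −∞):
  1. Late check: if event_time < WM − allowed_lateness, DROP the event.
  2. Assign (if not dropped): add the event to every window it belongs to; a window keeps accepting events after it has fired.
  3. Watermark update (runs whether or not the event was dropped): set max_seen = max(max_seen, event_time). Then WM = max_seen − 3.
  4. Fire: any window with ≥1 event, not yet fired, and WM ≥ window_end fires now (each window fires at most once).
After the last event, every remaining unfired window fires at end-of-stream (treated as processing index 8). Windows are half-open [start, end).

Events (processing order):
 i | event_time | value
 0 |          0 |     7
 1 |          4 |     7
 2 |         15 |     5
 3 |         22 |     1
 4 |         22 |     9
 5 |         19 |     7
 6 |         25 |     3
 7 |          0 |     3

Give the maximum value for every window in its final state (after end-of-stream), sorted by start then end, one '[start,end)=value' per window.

[0,9)=7 [15,30)=9

i=0 t=0 v=7: → [0,5); WM=-3
i=1 t=4 v=7: → [0,9); WM=1
i=2 t=15 v=5: → [15,20); WM=12
i=3 t=22 v=1: → [22,27); WM=19
i=4 t=22 v=9: → [22,27); WM=19
i=5 t=19 v=7: → [15,27); WM=19
i=6 t=25 v=3: → [15,30); WM=22
i=7 t=0 v=3: DROP (t<22-4); WM=22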